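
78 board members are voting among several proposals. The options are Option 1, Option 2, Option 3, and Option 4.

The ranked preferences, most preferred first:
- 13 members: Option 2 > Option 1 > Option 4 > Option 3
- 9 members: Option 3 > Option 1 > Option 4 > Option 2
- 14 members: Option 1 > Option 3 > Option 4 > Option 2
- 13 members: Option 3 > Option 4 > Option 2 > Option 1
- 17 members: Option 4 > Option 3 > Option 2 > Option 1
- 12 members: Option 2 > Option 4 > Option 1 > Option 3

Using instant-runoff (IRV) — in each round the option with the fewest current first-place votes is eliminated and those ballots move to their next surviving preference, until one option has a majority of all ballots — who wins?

Round 1: Option 1 14, Option 2 25, Option 3 22, Option 4 17. Option 1 eliminated.
Round 2: Option 2 25, Option 3 36, Option 4 17. Option 4 eliminated.
Round 3: Option 2 25, Option 3 53. Option 3 has a majority (≥40).

Option 3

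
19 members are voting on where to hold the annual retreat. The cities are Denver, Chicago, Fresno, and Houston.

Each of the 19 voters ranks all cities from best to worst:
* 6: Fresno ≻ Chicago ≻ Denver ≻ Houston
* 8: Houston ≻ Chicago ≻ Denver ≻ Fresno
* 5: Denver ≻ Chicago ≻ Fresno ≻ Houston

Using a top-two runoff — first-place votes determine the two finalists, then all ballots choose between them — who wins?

Fresno

Round 1 first-place votes: Denver 5, Chicago 0, Fresno 6, Houston 8. Houston and Fresno advance.
Runoff: Houston is ranked above Fresno on 8 ballots, Fresno above Houston on 11.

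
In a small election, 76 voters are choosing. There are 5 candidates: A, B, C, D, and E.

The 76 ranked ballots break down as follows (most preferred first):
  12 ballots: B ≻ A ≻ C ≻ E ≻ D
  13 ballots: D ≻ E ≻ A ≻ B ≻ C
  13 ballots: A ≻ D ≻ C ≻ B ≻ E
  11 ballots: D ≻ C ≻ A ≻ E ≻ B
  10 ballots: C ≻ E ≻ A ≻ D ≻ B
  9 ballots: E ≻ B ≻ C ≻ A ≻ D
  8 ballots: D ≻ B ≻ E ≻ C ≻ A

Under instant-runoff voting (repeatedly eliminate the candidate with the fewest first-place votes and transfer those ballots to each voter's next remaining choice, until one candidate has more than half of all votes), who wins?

Round 1: A 13, B 12, C 10, D 32, E 9. E eliminated.
Round 2: A 13, B 21, C 10, D 32. C eliminated.
Round 3: A 23, B 21, D 32. B eliminated.
Round 4: A 44, D 32. A has a majority (≥39).

A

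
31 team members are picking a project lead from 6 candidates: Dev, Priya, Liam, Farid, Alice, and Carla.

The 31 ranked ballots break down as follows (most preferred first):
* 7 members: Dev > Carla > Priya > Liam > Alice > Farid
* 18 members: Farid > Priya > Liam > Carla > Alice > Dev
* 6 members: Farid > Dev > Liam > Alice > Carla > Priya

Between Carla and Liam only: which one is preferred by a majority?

Carla is ranked above Liam on 7 ballots; Liam above Carla on 24.

Liam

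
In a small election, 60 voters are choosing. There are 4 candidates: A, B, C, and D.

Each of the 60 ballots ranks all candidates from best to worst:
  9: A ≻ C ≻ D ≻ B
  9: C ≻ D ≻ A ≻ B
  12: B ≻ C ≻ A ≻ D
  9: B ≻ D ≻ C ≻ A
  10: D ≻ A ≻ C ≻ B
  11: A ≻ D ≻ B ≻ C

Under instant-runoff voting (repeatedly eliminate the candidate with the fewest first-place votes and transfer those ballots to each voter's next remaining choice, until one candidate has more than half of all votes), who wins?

A

Round 1: A 20, B 21, C 9, D 10. C eliminated.
Round 2: A 20, B 21, D 19. D eliminated.
Round 3: A 39, B 21. A has a majority (≥31).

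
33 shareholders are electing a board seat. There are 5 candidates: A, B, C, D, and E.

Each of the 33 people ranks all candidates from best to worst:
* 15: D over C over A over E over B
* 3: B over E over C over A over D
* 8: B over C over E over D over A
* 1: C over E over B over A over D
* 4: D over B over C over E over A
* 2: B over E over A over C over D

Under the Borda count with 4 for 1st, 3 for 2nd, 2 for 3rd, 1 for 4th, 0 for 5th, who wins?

C

A: 15×2 + 3×1 + 8×0 + 1×1 + 4×0 + 2×2 = 38
B: 15×0 + 3×4 + 8×4 + 1×2 + 4×3 + 2×4 = 66
C: 15×3 + 3×2 + 8×3 + 1×4 + 4×2 + 2×1 = 89
D: 15×4 + 3×0 + 8×1 + 1×0 + 4×4 + 2×0 = 84
E: 15×1 + 3×3 + 8×2 + 1×3 + 4×1 + 2×3 = 53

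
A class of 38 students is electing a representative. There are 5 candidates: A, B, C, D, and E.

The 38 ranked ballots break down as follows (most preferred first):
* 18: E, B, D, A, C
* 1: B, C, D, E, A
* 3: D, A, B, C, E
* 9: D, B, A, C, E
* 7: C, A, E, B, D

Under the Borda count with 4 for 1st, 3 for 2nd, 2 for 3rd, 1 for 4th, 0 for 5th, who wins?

B

A: 18×1 + 1×0 + 3×3 + 9×2 + 7×3 = 66
B: 18×3 + 1×4 + 3×2 + 9×3 + 7×1 = 98
C: 18×0 + 1×3 + 3×1 + 9×1 + 7×4 = 43
D: 18×2 + 1×2 + 3×4 + 9×4 + 7×0 = 86
E: 18×4 + 1×1 + 3×0 + 9×0 + 7×2 = 87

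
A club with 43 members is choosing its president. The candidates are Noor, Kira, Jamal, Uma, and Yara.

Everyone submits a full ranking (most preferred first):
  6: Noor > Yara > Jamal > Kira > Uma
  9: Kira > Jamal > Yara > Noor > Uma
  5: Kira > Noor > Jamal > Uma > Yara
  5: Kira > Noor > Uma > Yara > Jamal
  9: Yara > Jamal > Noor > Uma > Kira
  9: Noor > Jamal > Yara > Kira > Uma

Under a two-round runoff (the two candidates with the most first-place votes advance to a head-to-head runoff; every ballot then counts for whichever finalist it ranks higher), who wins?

Noor

Round 1 first-place votes: Noor 15, Kira 19, Jamal 0, Uma 0, Yara 9. Kira and Noor advance.
Runoff: Kira is ranked above Noor on 19 ballots, Noor above Kira on 24.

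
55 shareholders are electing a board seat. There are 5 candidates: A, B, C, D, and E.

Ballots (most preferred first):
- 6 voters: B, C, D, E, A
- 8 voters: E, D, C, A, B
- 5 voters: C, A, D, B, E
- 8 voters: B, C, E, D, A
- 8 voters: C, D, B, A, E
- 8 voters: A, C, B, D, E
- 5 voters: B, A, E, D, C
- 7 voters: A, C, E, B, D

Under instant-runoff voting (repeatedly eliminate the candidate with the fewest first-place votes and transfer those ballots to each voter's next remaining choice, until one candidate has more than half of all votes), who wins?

Round 1: A 15, B 19, C 13, D 0, E 8. D eliminated.
Round 2: A 15, B 19, C 13, E 8. E eliminated.
Round 3: A 15, B 19, C 21. A eliminated.
Round 4: B 19, C 36. C has a majority (≥28).

C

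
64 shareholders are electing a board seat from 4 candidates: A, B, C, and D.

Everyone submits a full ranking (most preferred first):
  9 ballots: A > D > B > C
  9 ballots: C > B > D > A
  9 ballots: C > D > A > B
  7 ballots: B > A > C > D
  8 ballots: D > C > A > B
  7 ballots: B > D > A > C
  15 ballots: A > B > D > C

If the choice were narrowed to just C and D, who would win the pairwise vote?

C is ranked above D on 25 ballots; D above C on 39.

D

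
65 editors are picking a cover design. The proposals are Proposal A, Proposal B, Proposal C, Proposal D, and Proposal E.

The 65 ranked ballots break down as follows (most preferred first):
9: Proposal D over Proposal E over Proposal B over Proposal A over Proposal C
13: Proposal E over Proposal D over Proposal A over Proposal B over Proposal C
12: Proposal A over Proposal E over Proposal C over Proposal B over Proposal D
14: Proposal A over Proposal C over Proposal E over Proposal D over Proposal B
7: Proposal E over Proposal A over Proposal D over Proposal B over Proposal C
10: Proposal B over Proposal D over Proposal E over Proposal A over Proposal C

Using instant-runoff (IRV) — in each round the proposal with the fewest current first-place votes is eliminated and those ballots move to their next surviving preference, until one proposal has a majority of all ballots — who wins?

Round 1: Proposal A 26, Proposal B 10, Proposal C 0, Proposal D 9, Proposal E 20. Proposal C eliminated.
Round 2: Proposal A 26, Proposal B 10, Proposal D 9, Proposal E 20. Proposal D eliminated.
Round 3: Proposal A 26, Proposal B 10, Proposal E 29. Proposal B eliminated.
Round 4: Proposal A 26, Proposal E 39. Proposal E has a majority (≥33).

Proposal E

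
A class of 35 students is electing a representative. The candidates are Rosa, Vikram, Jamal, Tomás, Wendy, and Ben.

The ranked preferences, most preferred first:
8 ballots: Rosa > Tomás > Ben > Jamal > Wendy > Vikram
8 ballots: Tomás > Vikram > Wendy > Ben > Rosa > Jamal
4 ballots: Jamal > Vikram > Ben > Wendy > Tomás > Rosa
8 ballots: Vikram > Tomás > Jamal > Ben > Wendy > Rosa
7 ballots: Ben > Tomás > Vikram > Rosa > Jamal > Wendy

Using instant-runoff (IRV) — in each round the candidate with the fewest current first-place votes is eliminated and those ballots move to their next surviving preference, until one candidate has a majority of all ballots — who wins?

Tomás

Round 1: Rosa 8, Vikram 8, Jamal 4, Tomás 8, Wendy 0, Ben 7. Wendy eliminated.
Round 2: Rosa 8, Vikram 8, Jamal 4, Tomás 8, Ben 7. Jamal eliminated.
Round 3: Rosa 8, Vikram 12, Tomás 8, Ben 7. Ben eliminated.
Round 4: Rosa 8, Vikram 12, Tomás 15. Rosa eliminated.
Round 5: Vikram 12, Tomás 23. Tomás has a majority (≥18).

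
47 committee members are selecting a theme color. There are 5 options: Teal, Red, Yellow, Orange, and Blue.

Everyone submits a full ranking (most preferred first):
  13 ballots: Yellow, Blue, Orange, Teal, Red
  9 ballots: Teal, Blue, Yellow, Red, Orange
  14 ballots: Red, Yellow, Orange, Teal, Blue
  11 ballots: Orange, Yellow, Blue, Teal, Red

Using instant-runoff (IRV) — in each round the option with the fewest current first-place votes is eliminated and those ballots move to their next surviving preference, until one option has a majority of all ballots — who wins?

Yellow

Round 1: Teal 9, Red 14, Yellow 13, Orange 11, Blue 0. Blue eliminated.
Round 2: Teal 9, Red 14, Yellow 13, Orange 11. Teal eliminated.
Round 3: Red 14, Yellow 22, Orange 11. Orange eliminated.
Round 4: Red 14, Yellow 33. Yellow has a majority (≥24).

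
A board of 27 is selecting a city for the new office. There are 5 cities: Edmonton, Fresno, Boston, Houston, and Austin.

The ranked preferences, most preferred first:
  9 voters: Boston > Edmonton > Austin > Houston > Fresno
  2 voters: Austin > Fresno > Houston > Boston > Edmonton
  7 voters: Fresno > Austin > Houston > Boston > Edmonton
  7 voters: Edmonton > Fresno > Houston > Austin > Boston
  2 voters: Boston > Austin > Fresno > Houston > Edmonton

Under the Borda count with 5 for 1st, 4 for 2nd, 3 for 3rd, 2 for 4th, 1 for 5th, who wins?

Edmonton: 9×4 + 2×1 + 7×1 + 7×5 + 2×1 = 82
Fresno: 9×1 + 2×4 + 7×5 + 7×4 + 2×3 = 86
Boston: 9×5 + 2×2 + 7×2 + 7×1 + 2×5 = 80
Houston: 9×2 + 2×3 + 7×3 + 7×3 + 2×2 = 70
Austin: 9×3 + 2×5 + 7×4 + 7×2 + 2×4 = 87

Austin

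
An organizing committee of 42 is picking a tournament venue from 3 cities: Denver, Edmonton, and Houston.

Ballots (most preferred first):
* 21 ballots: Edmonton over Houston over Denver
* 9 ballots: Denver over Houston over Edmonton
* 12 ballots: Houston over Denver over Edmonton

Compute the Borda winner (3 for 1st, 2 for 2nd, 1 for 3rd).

Houston

Denver: 21×1 + 9×3 + 12×2 = 72
Edmonton: 21×3 + 9×1 + 12×1 = 84
Houston: 21×2 + 9×2 + 12×3 = 96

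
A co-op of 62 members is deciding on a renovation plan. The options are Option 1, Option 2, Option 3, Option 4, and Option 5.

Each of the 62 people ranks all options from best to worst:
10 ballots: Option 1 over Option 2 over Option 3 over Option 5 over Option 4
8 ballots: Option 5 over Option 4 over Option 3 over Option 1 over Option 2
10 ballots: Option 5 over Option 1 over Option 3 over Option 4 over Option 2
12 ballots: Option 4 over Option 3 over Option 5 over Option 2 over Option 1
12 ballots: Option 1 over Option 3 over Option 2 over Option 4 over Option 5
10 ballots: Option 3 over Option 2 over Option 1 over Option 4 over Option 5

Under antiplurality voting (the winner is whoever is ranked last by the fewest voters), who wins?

Option 3

Last-place votes: Option 1 12, Option 2 18, Option 3 0, Option 4 10, Option 5 22.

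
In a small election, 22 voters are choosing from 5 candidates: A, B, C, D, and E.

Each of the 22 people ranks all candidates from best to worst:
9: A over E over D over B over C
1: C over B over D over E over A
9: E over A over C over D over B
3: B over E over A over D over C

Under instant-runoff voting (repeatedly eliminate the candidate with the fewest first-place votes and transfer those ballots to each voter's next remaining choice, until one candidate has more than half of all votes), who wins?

E

Round 1: A 9, B 3, C 1, D 0, E 9. D eliminated.
Round 2: A 9, B 3, C 1, E 9. C eliminated.
Round 3: A 9, B 4, E 9. B eliminated.
Round 4: A 9, E 13. E has a majority (≥12).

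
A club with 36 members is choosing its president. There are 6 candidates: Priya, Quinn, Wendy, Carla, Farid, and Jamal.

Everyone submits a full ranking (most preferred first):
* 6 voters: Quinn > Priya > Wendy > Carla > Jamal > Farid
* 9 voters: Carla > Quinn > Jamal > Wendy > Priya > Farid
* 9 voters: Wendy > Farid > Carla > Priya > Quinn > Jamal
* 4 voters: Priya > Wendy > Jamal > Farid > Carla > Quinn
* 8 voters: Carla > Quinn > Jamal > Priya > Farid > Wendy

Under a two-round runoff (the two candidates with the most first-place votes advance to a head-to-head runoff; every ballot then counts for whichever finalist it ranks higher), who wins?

Round 1 first-place votes: Priya 4, Quinn 6, Wendy 9, Carla 17, Farid 0, Jamal 0. Carla and Wendy advance.
Runoff: Carla is ranked above Wendy on 17 ballots, Wendy above Carla on 19.

Wendy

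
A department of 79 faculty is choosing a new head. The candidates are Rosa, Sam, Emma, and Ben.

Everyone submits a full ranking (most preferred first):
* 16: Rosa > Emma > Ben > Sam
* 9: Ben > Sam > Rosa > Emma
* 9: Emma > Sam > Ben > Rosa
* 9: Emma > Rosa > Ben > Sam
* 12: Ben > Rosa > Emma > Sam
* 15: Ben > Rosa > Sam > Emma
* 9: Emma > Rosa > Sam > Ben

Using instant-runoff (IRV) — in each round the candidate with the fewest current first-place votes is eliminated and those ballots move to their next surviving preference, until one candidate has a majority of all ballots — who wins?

Round 1: Rosa 16, Sam 0, Emma 27, Ben 36. Sam eliminated.
Round 2: Rosa 16, Emma 27, Ben 36. Rosa eliminated.
Round 3: Emma 43, Ben 36. Emma has a majority (≥40).

Emma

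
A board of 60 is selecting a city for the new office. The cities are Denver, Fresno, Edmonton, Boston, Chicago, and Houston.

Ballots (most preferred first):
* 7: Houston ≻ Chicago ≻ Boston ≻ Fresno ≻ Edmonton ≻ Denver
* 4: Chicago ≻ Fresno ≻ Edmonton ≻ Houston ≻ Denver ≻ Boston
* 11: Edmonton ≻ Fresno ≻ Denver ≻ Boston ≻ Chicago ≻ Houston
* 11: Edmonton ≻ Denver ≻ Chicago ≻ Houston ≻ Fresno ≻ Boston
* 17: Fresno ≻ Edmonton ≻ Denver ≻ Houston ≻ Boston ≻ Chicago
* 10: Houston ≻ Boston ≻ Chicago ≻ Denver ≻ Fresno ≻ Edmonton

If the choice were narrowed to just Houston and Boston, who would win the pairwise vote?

Houston

Houston is ranked above Boston on 49 ballots; Boston above Houston on 11.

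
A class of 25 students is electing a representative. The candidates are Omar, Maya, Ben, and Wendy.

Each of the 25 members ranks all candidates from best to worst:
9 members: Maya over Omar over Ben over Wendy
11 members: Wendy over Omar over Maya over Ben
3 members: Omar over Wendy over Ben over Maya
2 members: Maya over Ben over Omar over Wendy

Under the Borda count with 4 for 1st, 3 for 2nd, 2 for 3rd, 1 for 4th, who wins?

Omar: 9×3 + 11×3 + 3×4 + 2×2 = 76
Maya: 9×4 + 11×2 + 3×1 + 2×4 = 69
Ben: 9×2 + 11×1 + 3×2 + 2×3 = 41
Wendy: 9×1 + 11×4 + 3×3 + 2×1 = 64

Omar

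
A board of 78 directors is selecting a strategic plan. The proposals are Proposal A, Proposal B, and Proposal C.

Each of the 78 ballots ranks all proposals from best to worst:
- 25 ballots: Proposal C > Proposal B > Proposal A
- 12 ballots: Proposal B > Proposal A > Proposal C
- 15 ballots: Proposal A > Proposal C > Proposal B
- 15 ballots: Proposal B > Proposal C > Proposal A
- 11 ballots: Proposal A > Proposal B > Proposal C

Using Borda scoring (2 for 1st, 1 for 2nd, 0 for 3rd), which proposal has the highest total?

Proposal A: 25×0 + 12×1 + 15×2 + 15×0 + 11×2 = 64
Proposal B: 25×1 + 12×2 + 15×0 + 15×2 + 11×1 = 90
Proposal C: 25×2 + 12×0 + 15×1 + 15×1 + 11×0 = 80

Proposal B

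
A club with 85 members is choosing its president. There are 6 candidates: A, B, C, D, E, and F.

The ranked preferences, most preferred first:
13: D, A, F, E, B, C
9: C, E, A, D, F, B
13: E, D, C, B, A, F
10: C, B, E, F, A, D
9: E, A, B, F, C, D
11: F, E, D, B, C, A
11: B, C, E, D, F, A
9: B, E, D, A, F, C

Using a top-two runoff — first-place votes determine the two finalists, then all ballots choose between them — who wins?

Round 1 first-place votes: A 0, B 20, C 19, D 13, E 22, F 11. E and B advance.
Runoff: E is ranked above B on 55 ballots, B above E on 30.

E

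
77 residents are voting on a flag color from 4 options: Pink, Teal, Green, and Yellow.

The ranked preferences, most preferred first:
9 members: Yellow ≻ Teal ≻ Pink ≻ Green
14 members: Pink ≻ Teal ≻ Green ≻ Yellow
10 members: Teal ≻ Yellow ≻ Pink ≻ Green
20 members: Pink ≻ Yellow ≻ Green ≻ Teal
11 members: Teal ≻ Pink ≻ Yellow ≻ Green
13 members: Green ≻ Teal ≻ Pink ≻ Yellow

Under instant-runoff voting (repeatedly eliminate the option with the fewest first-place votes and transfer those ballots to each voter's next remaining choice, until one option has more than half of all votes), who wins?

Teal

Round 1: Pink 34, Teal 21, Green 13, Yellow 9. Yellow eliminated.
Round 2: Pink 34, Teal 30, Green 13. Green eliminated.
Round 3: Pink 34, Teal 43. Teal has a majority (≥39).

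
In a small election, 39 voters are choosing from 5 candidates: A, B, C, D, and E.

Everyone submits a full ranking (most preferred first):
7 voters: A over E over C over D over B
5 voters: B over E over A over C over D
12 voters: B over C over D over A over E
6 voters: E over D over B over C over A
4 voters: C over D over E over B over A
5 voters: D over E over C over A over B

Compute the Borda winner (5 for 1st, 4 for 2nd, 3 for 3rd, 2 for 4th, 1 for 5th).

A: 7×5 + 5×3 + 12×2 + 6×1 + 4×1 + 5×2 = 94
B: 7×1 + 5×5 + 12×5 + 6×3 + 4×2 + 5×1 = 123
C: 7×3 + 5×2 + 12×4 + 6×2 + 4×5 + 5×3 = 126
D: 7×2 + 5×1 + 12×3 + 6×4 + 4×4 + 5×5 = 120
E: 7×4 + 5×4 + 12×1 + 6×5 + 4×3 + 5×4 = 122

C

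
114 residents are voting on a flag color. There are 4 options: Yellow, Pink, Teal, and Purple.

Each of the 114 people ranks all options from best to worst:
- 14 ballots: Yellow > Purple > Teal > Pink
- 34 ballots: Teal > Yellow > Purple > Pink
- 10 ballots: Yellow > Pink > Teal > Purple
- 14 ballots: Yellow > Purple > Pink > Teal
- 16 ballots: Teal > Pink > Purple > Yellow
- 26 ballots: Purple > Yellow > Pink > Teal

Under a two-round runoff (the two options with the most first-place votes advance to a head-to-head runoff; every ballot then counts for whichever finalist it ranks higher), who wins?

Round 1 first-place votes: Yellow 38, Pink 0, Teal 50, Purple 26. Teal and Yellow advance.
Runoff: Teal is ranked above Yellow on 50 ballots, Yellow above Teal on 64.

Yellow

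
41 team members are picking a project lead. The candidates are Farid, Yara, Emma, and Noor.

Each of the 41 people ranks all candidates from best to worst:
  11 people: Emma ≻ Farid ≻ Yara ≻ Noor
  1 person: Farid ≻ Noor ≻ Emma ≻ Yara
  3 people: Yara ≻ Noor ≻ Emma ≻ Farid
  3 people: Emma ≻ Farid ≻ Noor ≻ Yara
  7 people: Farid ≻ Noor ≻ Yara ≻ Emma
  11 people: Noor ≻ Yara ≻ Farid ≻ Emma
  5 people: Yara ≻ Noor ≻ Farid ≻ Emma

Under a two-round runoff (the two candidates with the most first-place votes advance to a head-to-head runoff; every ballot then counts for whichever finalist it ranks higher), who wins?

Round 1 first-place votes: Farid 8, Yara 8, Emma 14, Noor 11. Emma and Noor advance.
Runoff: Emma is ranked above Noor on 14 ballots, Noor above Emma on 27.

Noor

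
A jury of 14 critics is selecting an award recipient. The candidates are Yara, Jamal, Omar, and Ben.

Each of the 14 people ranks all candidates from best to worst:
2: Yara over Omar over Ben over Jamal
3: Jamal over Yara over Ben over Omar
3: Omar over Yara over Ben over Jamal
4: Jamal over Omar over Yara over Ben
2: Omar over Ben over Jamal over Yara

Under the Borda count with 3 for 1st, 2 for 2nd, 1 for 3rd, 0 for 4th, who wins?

Omar

Yara: 2×3 + 3×2 + 3×2 + 4×1 + 2×0 = 22
Jamal: 2×0 + 3×3 + 3×0 + 4×3 + 2×1 = 23
Omar: 2×2 + 3×0 + 3×3 + 4×2 + 2×3 = 27
Ben: 2×1 + 3×1 + 3×1 + 4×0 + 2×2 = 12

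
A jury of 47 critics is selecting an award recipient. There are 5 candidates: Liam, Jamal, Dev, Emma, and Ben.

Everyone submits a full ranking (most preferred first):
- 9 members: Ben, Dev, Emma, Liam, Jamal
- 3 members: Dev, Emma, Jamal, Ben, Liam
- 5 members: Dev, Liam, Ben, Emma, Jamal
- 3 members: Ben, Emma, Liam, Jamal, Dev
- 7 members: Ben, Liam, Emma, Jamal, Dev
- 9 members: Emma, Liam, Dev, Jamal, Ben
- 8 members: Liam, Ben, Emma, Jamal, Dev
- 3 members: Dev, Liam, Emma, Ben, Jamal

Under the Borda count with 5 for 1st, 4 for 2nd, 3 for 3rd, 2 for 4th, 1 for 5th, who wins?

Liam

Liam: 9×2 + 3×1 + 5×4 + 3×3 + 7×4 + 9×4 + 8×5 + 3×4 = 166
Jamal: 9×1 + 3×3 + 5×1 + 3×2 + 7×2 + 9×2 + 8×2 + 3×1 = 80
Dev: 9×4 + 3×5 + 5×5 + 3×1 + 7×1 + 9×3 + 8×1 + 3×5 = 136
Emma: 9×3 + 3×4 + 5×2 + 3×4 + 7×3 + 9×5 + 8×3 + 3×3 = 160
Ben: 9×5 + 3×2 + 5×3 + 3×5 + 7×5 + 9×1 + 8×4 + 3×2 = 163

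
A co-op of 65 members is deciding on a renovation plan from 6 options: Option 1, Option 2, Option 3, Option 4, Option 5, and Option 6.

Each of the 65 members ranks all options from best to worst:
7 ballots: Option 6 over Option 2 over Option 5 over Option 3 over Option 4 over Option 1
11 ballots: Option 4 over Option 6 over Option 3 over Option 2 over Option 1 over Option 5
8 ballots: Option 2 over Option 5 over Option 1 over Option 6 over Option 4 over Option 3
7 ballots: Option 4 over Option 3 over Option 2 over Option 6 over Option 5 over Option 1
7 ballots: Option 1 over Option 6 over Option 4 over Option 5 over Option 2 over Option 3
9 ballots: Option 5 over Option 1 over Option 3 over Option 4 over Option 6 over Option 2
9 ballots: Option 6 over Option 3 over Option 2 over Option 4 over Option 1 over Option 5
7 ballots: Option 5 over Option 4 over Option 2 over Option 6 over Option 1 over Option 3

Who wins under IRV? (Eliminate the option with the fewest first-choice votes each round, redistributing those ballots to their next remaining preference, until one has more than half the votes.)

Round 1: Option 1 7, Option 2 8, Option 3 0, Option 4 18, Option 5 16, Option 6 16. Option 3 eliminated.
Round 2: Option 1 7, Option 2 8, Option 4 18, Option 5 16, Option 6 16. Option 1 eliminated.
Round 3: Option 2 8, Option 4 18, Option 5 16, Option 6 23. Option 2 eliminated.
Round 4: Option 4 18, Option 5 24, Option 6 23. Option 4 eliminated.
Round 5: Option 5 24, Option 6 41. Option 6 has a majority (≥33).

Option 6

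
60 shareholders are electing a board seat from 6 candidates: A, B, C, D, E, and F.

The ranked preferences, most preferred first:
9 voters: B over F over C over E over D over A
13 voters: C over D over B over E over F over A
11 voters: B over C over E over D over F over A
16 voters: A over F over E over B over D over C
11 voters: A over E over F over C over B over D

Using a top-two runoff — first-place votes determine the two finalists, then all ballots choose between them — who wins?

B

Round 1 first-place votes: A 27, B 20, C 13, D 0, E 0, F 0. A and B advance.
Runoff: A is ranked above B on 27 ballots, B above A on 33.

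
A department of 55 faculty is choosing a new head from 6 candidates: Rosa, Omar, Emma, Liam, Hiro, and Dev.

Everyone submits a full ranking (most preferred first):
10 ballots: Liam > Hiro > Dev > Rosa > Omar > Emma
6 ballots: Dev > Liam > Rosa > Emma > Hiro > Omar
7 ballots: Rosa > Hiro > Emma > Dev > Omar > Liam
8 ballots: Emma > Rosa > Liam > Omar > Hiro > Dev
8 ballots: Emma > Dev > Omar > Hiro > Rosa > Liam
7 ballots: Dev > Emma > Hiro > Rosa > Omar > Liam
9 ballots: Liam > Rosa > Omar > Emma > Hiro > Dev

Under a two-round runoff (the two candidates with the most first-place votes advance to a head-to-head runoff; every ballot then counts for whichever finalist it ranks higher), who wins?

Round 1 first-place votes: Rosa 7, Omar 0, Emma 16, Liam 19, Hiro 0, Dev 13. Liam and Emma advance.
Runoff: Liam is ranked above Emma on 25 ballots, Emma above Liam on 30.

Emma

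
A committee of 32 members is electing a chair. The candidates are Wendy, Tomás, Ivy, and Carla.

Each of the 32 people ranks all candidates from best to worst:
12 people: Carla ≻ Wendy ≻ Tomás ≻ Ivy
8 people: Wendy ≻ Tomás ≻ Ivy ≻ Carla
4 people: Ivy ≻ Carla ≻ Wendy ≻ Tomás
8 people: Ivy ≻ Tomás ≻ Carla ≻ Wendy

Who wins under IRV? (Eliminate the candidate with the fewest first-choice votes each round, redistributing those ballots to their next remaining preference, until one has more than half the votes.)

Round 1: Wendy 8, Tomás 0, Ivy 12, Carla 12. Tomás eliminated.
Round 2: Wendy 8, Ivy 12, Carla 12. Wendy eliminated.
Round 3: Ivy 20, Carla 12. Ivy has a majority (≥17).

Ivy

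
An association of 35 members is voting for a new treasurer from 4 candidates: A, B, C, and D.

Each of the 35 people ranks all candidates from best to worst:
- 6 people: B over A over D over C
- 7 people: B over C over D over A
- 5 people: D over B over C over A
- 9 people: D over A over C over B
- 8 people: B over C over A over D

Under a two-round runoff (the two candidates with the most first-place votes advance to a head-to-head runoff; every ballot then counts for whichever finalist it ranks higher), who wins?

Round 1 first-place votes: A 0, B 21, C 0, D 14. B and D advance.
Runoff: B is ranked above D on 21 ballots, D above B on 14.

B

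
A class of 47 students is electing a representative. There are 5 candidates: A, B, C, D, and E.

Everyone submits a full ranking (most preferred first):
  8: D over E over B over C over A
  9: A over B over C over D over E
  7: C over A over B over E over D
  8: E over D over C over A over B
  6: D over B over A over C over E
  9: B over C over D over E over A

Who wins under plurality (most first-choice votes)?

First-place votes: A 9, B 9, C 7, D 14, E 8.

D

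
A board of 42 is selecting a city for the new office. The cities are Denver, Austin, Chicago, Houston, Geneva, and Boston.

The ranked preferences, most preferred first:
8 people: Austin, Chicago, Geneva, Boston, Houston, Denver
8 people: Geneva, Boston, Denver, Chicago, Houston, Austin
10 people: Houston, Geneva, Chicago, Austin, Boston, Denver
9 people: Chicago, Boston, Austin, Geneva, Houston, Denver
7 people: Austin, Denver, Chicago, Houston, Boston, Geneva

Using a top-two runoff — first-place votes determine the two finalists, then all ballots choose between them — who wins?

Round 1 first-place votes: Denver 0, Austin 15, Chicago 9, Houston 10, Geneva 8, Boston 0. Austin and Houston advance.
Runoff: Austin is ranked above Houston on 24 ballots, Houston above Austin on 18.

Austin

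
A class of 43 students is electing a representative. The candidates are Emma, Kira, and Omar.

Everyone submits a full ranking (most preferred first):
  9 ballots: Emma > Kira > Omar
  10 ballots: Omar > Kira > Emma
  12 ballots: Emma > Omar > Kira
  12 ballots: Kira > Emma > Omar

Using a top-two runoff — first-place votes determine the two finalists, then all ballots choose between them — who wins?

Kira

Round 1 first-place votes: Emma 21, Kira 12, Omar 10. Emma and Kira advance.
Runoff: Emma is ranked above Kira on 21 ballots, Kira above Emma on 22.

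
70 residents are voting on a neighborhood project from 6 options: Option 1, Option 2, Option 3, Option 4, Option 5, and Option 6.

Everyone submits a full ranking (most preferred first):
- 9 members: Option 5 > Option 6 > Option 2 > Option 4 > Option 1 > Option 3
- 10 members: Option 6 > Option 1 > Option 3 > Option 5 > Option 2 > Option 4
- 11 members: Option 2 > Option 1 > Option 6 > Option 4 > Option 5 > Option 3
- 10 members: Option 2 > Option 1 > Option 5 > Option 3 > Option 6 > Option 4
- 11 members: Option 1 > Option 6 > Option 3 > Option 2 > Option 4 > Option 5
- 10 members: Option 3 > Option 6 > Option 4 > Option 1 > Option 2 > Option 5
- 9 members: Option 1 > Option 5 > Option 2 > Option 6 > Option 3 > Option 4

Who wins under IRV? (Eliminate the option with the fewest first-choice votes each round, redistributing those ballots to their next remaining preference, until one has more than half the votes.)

Round 1: Option 1 20, Option 2 21, Option 3 10, Option 4 0, Option 5 9, Option 6 10. Option 4 eliminated.
Round 2: Option 1 20, Option 2 21, Option 3 10, Option 5 9, Option 6 10. Option 5 eliminated.
Round 3: Option 1 20, Option 2 21, Option 3 10, Option 6 19. Option 3 eliminated.
Round 4: Option 1 20, Option 2 21, Option 6 29. Option 1 eliminated.
Round 5: Option 2 30, Option 6 40. Option 6 has a majority (≥36).

Option 6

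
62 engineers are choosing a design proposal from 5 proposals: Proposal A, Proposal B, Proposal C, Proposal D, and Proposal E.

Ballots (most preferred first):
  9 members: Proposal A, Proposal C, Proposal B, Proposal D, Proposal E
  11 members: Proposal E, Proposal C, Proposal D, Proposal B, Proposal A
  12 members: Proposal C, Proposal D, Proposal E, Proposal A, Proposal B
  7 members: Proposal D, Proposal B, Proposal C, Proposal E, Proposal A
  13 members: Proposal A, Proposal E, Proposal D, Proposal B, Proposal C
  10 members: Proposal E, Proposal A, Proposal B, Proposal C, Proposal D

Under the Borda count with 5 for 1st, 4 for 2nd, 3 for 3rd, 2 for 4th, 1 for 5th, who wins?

Proposal A: 9×5 + 11×1 + 12×2 + 7×1 + 13×5 + 10×4 = 192
Proposal B: 9×3 + 11×2 + 12×1 + 7×4 + 13×2 + 10×3 = 145
Proposal C: 9×4 + 11×4 + 12×5 + 7×3 + 13×1 + 10×2 = 194
Proposal D: 9×2 + 11×3 + 12×4 + 7×5 + 13×3 + 10×1 = 183
Proposal E: 9×1 + 11×5 + 12×3 + 7×2 + 13×4 + 10×5 = 216

Proposal E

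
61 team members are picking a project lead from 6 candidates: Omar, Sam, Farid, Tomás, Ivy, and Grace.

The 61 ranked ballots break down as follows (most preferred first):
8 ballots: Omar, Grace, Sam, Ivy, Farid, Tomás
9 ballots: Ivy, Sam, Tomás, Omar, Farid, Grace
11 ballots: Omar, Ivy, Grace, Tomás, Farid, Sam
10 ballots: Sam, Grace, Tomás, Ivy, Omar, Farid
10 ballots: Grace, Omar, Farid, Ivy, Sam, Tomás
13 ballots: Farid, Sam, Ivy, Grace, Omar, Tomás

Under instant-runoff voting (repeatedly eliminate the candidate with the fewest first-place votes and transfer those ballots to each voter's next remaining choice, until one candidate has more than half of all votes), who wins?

Round 1: Omar 19, Sam 10, Farid 13, Tomás 0, Ivy 9, Grace 10. Tomás eliminated.
Round 2: Omar 19, Sam 10, Farid 13, Ivy 9, Grace 10. Ivy eliminated.
Round 3: Omar 19, Sam 19, Farid 13, Grace 10. Grace eliminated.
Round 4: Omar 29, Sam 19, Farid 13. Farid eliminated.
Round 5: Omar 29, Sam 32. Sam has a majority (≥31).

Sam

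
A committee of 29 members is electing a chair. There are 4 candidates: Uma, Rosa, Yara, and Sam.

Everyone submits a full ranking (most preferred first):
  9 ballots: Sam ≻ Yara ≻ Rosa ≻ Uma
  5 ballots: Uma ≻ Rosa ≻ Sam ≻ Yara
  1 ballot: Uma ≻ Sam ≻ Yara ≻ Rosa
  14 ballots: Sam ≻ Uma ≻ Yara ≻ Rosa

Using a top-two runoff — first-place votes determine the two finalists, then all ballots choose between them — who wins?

Sam

Round 1 first-place votes: Uma 6, Rosa 0, Yara 0, Sam 23. Sam and Uma advance.
Runoff: Sam is ranked above Uma on 23 ballots, Uma above Sam on 6.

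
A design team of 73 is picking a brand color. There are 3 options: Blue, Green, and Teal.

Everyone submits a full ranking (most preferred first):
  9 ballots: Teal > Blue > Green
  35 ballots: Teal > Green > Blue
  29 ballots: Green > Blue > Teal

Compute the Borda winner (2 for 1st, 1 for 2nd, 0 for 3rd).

Green

Blue: 9×1 + 35×0 + 29×1 = 38
Green: 9×0 + 35×1 + 29×2 = 93
Teal: 9×2 + 35×2 + 29×0 = 88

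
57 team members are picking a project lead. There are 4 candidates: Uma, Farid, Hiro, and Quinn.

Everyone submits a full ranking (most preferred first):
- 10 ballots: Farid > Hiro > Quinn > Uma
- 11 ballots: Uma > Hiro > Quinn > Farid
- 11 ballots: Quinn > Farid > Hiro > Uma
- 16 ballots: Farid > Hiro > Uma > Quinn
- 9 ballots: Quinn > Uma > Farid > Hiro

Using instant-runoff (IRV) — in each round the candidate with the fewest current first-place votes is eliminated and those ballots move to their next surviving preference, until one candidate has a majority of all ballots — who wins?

Quinn

Round 1: Uma 11, Farid 26, Hiro 0, Quinn 20. Hiro eliminated.
Round 2: Uma 11, Farid 26, Quinn 20. Uma eliminated.
Round 3: Farid 26, Quinn 31. Quinn has a majority (≥29).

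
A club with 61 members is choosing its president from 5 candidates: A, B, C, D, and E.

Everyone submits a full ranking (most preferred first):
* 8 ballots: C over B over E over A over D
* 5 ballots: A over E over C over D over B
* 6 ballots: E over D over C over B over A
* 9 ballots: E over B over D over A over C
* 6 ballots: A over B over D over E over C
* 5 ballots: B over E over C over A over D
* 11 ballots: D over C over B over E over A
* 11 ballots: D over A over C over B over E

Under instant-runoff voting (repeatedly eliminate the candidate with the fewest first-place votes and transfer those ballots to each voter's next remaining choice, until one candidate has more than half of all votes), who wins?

E

Round 1: A 11, B 5, C 8, D 22, E 15. B eliminated.
Round 2: A 11, C 8, D 22, E 20. C eliminated.
Round 3: A 11, D 22, E 28. A eliminated.
Round 4: D 28, E 33. E has a majority (≥31).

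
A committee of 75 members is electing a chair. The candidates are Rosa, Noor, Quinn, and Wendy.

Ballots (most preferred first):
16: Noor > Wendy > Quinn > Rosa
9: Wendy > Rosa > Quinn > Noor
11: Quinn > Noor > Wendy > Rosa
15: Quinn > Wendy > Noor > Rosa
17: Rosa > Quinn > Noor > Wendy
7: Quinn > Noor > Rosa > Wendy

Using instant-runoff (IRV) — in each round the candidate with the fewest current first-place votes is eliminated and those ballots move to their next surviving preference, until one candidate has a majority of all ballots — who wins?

Round 1: Rosa 17, Noor 16, Quinn 33, Wendy 9. Wendy eliminated.
Round 2: Rosa 26, Noor 16, Quinn 33. Noor eliminated.
Round 3: Rosa 26, Quinn 49. Quinn has a majority (≥38).

Quinn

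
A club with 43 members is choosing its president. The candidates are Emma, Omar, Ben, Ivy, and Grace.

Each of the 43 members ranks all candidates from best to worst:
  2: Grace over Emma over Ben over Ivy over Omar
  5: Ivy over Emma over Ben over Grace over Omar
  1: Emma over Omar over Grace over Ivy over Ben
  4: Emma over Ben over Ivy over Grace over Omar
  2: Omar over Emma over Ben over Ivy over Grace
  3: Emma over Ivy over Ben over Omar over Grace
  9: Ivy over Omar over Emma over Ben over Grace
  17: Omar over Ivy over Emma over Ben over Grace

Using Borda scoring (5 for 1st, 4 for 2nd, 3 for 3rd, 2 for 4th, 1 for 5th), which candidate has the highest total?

Emma: 2×4 + 5×4 + 1×5 + 4×5 + 2×4 + 3×5 + 9×3 + 17×3 = 154
Omar: 2×1 + 5×1 + 1×4 + 4×1 + 2×5 + 3×2 + 9×4 + 17×5 = 152
Ben: 2×3 + 5×3 + 1×1 + 4×4 + 2×3 + 3×3 + 9×2 + 17×2 = 105
Ivy: 2×2 + 5×5 + 1×2 + 4×3 + 2×2 + 3×4 + 9×5 + 17×4 = 172
Grace: 2×5 + 5×2 + 1×3 + 4×2 + 2×1 + 3×1 + 9×1 + 17×1 = 62

Ivy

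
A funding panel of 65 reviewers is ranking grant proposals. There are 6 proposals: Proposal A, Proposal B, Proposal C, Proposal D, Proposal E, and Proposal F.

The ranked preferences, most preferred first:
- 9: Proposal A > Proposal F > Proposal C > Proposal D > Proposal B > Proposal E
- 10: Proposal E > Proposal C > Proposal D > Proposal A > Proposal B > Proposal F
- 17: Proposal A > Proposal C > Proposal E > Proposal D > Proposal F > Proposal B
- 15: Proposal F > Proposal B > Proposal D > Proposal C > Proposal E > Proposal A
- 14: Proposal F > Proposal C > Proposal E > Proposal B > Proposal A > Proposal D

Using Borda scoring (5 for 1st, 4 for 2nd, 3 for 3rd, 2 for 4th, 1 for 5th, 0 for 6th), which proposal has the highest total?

Proposal A: 9×5 + 10×2 + 17×5 + 15×0 + 14×1 = 164
Proposal B: 9×1 + 10×1 + 17×0 + 15×4 + 14×2 = 107
Proposal C: 9×3 + 10×4 + 17×4 + 15×2 + 14×4 = 221
Proposal D: 9×2 + 10×3 + 17×2 + 15×3 + 14×0 = 127
Proposal E: 9×0 + 10×5 + 17×3 + 15×1 + 14×3 = 158
Proposal F: 9×4 + 10×0 + 17×1 + 15×5 + 14×5 = 198

Proposal C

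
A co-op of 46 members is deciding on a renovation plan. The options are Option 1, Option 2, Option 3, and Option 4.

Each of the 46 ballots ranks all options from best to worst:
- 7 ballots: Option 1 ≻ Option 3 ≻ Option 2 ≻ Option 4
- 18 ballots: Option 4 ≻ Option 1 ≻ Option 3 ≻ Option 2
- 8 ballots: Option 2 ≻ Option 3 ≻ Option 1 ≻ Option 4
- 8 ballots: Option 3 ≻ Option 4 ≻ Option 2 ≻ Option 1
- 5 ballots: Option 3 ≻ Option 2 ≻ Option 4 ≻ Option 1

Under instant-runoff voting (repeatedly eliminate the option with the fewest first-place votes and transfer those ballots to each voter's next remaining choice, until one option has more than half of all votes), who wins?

Round 1: Option 1 7, Option 2 8, Option 3 13, Option 4 18. Option 1 eliminated.
Round 2: Option 2 8, Option 3 20, Option 4 18. Option 2 eliminated.
Round 3: Option 3 28, Option 4 18. Option 3 has a majority (≥24).

Option 3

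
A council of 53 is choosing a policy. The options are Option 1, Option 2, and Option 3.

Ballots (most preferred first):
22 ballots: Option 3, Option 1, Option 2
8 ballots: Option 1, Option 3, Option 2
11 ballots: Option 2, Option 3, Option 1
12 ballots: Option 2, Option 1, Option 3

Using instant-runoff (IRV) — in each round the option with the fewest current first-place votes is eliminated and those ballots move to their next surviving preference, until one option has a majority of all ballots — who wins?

Round 1: Option 1 8, Option 2 23, Option 3 22. Option 1 eliminated.
Round 2: Option 2 23, Option 3 30. Option 3 has a majority (≥27).

Option 3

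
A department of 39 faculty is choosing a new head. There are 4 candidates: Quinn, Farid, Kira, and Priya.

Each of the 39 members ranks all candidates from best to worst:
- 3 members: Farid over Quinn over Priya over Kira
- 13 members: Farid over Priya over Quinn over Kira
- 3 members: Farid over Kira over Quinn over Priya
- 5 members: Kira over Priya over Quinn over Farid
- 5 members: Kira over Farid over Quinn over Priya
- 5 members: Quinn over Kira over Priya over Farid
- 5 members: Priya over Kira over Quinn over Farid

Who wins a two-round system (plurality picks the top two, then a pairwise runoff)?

Round 1 first-place votes: Quinn 5, Farid 19, Kira 10, Priya 5. Farid and Kira advance.
Runoff: Farid is ranked above Kira on 19 ballots, Kira above Farid on 20.

Kira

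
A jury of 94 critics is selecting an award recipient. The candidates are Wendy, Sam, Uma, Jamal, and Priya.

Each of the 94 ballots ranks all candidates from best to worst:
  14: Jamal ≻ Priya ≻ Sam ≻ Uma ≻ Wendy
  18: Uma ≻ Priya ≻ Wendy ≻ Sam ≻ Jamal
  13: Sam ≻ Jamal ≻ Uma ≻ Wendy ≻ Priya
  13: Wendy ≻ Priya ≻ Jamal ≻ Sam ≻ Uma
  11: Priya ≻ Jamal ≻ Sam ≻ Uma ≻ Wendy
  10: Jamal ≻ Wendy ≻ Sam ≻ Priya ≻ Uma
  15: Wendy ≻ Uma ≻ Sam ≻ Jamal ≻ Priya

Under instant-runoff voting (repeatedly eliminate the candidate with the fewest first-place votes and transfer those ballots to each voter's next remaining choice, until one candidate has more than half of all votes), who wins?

Round 1: Wendy 28, Sam 13, Uma 18, Jamal 24, Priya 11. Priya eliminated.
Round 2: Wendy 28, Sam 13, Uma 18, Jamal 35. Sam eliminated.
Round 3: Wendy 28, Uma 18, Jamal 48. Jamal has a majority (≥48).

Jamal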